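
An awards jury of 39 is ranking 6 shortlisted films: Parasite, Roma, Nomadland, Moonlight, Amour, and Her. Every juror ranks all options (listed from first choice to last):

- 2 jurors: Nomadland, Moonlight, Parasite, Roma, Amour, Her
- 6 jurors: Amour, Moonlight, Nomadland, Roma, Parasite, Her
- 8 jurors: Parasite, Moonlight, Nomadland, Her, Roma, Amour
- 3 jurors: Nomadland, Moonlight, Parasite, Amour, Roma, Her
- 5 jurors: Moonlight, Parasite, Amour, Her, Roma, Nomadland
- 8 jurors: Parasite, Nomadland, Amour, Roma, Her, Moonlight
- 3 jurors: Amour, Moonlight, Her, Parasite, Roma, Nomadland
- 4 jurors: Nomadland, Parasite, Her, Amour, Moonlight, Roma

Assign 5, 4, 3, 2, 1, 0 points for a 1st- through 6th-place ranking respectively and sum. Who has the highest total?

Parasite: 2·3 + 6·1 + 8·5 + 3·3 + 5·4 + 8·5 + 3·2 + 4·4 = 143
Roma: 2·2 + 6·2 + 8·1 + 3·1 + 5·1 + 8·2 + 3·1 + 4·0 = 51
Nomadland: 2·5 + 6·3 + 8·3 + 3·5 + 5·0 + 8·4 + 3·0 + 4·5 = 119
Moonlight: 2·4 + 6·4 + 8·4 + 3·4 + 5·5 + 8·0 + 3·4 + 4·1 = 117
Amour: 2·1 + 6·5 + 8·0 + 3·2 + 5·3 + 8·3 + 3·5 + 4·2 = 100
Her: 2·0 + 6·0 + 8·2 + 3·0 + 5·2 + 8·1 + 3·3 + 4·3 = 55
Parasite has the highest Borda score (143).

Parasite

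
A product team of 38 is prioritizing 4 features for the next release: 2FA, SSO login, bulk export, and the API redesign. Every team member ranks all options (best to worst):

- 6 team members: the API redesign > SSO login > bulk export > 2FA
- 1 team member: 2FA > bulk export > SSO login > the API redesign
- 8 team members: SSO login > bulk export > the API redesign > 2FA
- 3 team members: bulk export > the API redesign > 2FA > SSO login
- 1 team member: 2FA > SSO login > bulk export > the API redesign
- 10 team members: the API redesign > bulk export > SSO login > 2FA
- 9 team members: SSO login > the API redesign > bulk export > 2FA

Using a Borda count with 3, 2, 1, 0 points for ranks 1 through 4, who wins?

the API redesign

2FA: 6·0 + 1·3 + 8·0 + 3·1 + 1·3 + 10·0 + 9·0 = 9
SSO login: 6·2 + 1·1 + 8·3 + 3·0 + 1·2 + 10·1 + 9·3 = 76
bulk export: 6·1 + 1·2 + 8·2 + 3·3 + 1·1 + 10·2 + 9·1 = 63
the API redesign: 6·3 + 1·0 + 8·1 + 3·2 + 1·0 + 10·3 + 9·2 = 80
the API redesign has the highest Borda score (80).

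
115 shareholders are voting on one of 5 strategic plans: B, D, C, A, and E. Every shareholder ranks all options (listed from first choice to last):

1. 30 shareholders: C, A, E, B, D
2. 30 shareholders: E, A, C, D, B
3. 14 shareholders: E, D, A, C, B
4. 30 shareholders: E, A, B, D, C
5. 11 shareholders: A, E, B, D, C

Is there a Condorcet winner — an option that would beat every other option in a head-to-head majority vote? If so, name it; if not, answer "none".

E vs B: 115–0 for E.
E vs D: 115–0 for E.
E vs C: 85–30 for E.
E vs A: 74–41 for E.
E beats every other option head-to-head.

E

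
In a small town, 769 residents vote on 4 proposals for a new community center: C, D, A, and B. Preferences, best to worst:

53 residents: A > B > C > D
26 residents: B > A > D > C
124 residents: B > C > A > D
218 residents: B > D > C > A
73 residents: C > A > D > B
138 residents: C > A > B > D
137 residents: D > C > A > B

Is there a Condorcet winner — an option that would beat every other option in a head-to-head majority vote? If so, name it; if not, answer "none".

none

Checking pairwise contests:
B beats C 421–348.
C beats D 388–381.
C beats A 690–79.
A beats B 401–368.
Every option loses at least one head-to-head, so there is no Condorcet winner.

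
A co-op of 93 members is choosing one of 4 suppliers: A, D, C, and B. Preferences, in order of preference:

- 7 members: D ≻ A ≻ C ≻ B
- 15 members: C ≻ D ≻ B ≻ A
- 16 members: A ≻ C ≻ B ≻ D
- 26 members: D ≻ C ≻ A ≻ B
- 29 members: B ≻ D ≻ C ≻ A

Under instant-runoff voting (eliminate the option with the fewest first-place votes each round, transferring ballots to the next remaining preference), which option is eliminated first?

C

Round 1: A 16, D 33, C 15, B 29. Eliminate C.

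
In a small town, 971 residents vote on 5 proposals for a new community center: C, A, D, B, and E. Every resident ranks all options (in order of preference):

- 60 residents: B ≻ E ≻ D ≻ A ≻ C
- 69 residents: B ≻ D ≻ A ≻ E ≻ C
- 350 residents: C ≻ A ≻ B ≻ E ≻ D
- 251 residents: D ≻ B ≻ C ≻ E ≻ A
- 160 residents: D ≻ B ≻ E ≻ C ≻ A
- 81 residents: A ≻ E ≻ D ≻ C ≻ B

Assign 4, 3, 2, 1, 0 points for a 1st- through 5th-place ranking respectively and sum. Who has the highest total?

B

C: 60·0 + 69·0 + 350·4 + 251·2 + 160·1 + 81·1 = 2143
A: 60·1 + 69·2 + 350·3 + 251·0 + 160·0 + 81·4 = 1572
D: 60·2 + 69·3 + 350·0 + 251·4 + 160·4 + 81·2 = 2133
B: 60·4 + 69·4 + 350·2 + 251·3 + 160·3 + 81·0 = 2449
E: 60·3 + 69·1 + 350·1 + 251·1 + 160·2 + 81·3 = 1413
B has the highest Borda score (2449).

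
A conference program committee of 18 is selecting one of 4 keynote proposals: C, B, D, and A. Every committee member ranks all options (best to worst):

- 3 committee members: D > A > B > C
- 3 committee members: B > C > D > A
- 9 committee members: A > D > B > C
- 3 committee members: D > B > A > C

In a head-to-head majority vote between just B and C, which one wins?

B

Voters preferring B to C: 18; preferring C to B: 0.
B wins the head-to-head.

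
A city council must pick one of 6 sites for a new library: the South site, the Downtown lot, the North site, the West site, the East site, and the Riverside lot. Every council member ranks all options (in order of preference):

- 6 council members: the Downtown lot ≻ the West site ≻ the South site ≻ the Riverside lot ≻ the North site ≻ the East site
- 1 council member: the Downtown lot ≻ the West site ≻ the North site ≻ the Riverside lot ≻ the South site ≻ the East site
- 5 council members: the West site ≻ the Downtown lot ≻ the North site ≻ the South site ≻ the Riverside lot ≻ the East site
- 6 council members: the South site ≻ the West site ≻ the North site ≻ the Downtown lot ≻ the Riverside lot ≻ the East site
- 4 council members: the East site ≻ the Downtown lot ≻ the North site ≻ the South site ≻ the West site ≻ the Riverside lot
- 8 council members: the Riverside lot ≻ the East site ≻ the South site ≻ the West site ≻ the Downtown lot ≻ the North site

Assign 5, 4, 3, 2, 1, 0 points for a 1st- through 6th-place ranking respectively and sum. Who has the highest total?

the West site

the South site: 6·3 + 1·1 + 5·2 + 6·5 + 4·2 + 8·3 = 91
the Downtown lot: 6·5 + 1·5 + 5·4 + 6·2 + 4·4 + 8·1 = 91
the North site: 6·1 + 1·3 + 5·3 + 6·3 + 4·3 + 8·0 = 54
the West site: 6·4 + 1·4 + 5·5 + 6·4 + 4·1 + 8·2 = 97
the East site: 6·0 + 1·0 + 5·0 + 6·0 + 4·5 + 8·4 = 52
the Riverside lot: 6·2 + 1·2 + 5·1 + 6·1 + 4·0 + 8·5 = 65
the West site has the highest Borda score (97).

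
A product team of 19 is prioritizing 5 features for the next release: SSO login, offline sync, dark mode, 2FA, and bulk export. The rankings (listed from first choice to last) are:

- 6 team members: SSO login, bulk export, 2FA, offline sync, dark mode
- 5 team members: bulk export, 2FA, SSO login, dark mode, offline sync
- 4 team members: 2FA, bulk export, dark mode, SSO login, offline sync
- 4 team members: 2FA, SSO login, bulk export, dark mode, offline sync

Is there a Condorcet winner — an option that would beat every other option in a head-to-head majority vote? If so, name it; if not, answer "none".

none

Checking pairwise contests:
2FA beats SSO login 13–6.
SSO login beats offline sync 19–0.
SSO login beats dark mode 15–4.
bulk export beats 2FA 11–8.
SSO login beats bulk export 10–9.
Every option loses at least one head-to-head, so there is no Condorcet winner.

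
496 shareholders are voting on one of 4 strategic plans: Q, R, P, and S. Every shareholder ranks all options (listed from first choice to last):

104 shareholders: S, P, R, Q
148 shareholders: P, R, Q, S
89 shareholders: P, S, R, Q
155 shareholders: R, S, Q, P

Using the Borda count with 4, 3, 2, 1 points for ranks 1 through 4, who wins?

R

Q: 104·1 + 148·2 + 89·1 + 155·2 = 799
R: 104·2 + 148·3 + 89·2 + 155·4 = 1450
P: 104·3 + 148·4 + 89·4 + 155·1 = 1415
S: 104·4 + 148·1 + 89·3 + 155·3 = 1296
R has the highest Borda score (1450).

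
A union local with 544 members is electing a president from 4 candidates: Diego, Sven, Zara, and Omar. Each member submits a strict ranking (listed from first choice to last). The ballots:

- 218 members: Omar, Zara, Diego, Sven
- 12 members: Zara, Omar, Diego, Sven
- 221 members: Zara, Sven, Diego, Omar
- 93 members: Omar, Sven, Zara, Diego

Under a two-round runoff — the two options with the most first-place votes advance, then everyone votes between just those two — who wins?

Round 1 first-place votes: Diego 0, Sven 0, Zara 233, Omar 311.
Omar and Zara advance.
Runoff: Omar is preferred to Zara by 311 voters; Zara by 233.
Omar wins the runoff.

Omar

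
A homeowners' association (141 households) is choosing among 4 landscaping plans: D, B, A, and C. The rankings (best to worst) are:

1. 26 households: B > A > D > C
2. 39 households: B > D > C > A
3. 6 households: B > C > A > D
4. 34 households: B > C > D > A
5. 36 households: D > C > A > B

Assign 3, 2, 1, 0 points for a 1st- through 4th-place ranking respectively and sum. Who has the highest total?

B

D: 26·1 + 39·2 + 6·0 + 34·1 + 36·3 = 246
B: 26·3 + 39·3 + 6·3 + 34·3 + 36·0 = 315
A: 26·2 + 39·0 + 6·1 + 34·0 + 36·1 = 94
C: 26·0 + 39·1 + 6·2 + 34·2 + 36·2 = 191
B has the highest Borda score (315).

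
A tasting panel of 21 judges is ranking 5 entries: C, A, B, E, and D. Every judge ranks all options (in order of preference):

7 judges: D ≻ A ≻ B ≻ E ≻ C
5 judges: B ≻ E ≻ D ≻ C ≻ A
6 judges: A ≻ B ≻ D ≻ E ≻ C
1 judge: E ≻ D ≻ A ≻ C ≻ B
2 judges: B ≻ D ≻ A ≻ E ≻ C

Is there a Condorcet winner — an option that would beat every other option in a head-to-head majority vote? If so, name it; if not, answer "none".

Checking pairwise contests:
A beats C 16–5.
D beats A 15–6.
A beats B 14–7.
A beats E 15–6.
B beats D 13–8.
Every option loses at least one head-to-head, so there is no Condorcet winner.

none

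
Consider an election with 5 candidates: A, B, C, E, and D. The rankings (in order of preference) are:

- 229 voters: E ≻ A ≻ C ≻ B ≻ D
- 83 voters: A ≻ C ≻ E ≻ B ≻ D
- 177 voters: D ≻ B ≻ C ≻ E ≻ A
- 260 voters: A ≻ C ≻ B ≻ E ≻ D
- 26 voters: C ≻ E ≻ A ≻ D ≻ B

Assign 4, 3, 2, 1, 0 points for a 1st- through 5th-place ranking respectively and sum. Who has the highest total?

A

A: 229·3 + 83·4 + 177·0 + 260·4 + 26·2 = 2111
B: 229·1 + 83·1 + 177·3 + 260·2 + 26·0 = 1363
C: 229·2 + 83·3 + 177·2 + 260·3 + 26·4 = 1945
E: 229·4 + 83·2 + 177·1 + 260·1 + 26·3 = 1597
D: 229·0 + 83·0 + 177·4 + 260·0 + 26·1 = 734
A has the highest Borda score (2111).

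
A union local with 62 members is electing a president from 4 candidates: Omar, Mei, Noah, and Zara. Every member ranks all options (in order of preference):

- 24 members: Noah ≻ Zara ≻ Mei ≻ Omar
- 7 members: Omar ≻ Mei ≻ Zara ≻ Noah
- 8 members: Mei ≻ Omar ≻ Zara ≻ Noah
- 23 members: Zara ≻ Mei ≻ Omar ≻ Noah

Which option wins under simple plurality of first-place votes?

Noah

First-place votes: Omar 7, Mei 8, Noah 24, Zara 23.
Noah has the most first-place votes.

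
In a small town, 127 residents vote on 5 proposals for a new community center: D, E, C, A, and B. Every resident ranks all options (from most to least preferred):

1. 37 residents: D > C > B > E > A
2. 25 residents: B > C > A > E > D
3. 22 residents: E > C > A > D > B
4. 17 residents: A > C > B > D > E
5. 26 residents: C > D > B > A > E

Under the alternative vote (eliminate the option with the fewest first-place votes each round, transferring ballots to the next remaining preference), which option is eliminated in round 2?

Round 1: D 37, E 22, C 26, A 17, B 25. Eliminate A.
Round 2: D 37, E 22, C 43, B 25. Eliminate E.

E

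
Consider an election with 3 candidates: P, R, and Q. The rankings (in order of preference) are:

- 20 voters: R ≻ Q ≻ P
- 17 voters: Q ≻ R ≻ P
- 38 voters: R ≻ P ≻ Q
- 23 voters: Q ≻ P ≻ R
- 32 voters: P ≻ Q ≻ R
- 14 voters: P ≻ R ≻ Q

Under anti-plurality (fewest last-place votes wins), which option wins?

P

Last-place votes: P 37, R 55, Q 52.
P is ranked last by the fewest voters, so P wins.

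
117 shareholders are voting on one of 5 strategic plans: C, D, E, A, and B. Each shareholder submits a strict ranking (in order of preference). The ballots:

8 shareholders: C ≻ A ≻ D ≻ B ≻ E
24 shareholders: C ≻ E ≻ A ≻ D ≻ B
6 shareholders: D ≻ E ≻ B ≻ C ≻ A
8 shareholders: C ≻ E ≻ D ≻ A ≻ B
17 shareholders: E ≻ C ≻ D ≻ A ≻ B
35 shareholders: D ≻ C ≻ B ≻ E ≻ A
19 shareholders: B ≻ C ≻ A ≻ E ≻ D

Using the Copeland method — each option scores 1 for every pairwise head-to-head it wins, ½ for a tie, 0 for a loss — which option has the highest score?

C

C: beats D, E, A, and B → score 4.
D: beats A and B; loses to C and E → score 2.
E: beats D and A; loses to C and B → score 2.
A: loses to C, D, E, and B → score 0.
B: beats E and A; loses to C and D → score 2.
C has the best pairwise record.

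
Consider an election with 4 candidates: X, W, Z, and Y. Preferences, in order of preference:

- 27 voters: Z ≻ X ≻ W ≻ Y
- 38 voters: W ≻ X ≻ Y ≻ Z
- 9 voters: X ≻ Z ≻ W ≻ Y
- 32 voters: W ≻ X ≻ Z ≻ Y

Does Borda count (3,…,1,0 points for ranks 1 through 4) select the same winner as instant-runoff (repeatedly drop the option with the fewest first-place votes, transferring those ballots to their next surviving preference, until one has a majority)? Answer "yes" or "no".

Borda — scores: X 221, W 246, Z 131, Y 38. Winner: W.
Instant-runoff — R1 X 9, W 70, Z 27, Y 0 (W winner). Winner: W.
The two methods agree.

yes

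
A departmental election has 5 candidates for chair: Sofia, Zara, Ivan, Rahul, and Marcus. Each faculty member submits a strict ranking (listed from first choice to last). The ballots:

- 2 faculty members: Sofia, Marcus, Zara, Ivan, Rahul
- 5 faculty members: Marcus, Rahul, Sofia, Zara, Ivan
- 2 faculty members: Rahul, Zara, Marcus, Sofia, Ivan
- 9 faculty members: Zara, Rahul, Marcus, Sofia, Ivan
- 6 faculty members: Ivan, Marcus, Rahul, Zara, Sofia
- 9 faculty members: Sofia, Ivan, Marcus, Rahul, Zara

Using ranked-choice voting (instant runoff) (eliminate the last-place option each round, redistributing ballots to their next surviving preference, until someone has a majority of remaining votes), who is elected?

Zara

Round 1: Sofia 11, Zara 9, Ivan 6, Rahul 2, Marcus 5. Eliminate Rahul.
Round 2: Sofia 11, Zara 11, Ivan 6, Marcus 5. Eliminate Marcus.
Round 3: Sofia 16, Zara 11, Ivan 6. Eliminate Ivan.
Round 4: Sofia 16, Zara 17. Zara has a majority.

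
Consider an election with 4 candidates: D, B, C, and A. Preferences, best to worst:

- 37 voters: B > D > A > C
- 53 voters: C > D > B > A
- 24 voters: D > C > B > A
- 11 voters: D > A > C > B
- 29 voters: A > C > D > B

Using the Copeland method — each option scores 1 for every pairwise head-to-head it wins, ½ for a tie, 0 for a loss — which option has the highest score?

D: beats B and A; loses to C → score 2.
B: beats A; loses to D and C → score 1.
C: beats D and B; ties A → score 2.5.
A: ties C; loses to D and B → score 0.5.
C has the best pairwise record.

C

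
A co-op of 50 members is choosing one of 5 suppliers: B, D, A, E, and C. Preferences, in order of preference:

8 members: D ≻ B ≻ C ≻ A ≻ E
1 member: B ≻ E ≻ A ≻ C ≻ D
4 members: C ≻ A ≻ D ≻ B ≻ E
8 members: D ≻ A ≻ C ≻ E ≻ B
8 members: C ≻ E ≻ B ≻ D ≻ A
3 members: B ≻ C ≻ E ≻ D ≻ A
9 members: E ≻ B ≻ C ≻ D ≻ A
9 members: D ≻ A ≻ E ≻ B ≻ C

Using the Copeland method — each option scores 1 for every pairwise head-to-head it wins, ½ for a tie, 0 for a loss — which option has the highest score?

D

B: beats A and C; loses to D and E → score 2.
D: beats B, A, and E; ties C → score 3.5.
A: beats E; loses to B, D, and C → score 1.
E: beats B; loses to D, A, and C → score 1.
C: beats A and E; ties D; loses to B → score 2.5.
D has the best pairwise record.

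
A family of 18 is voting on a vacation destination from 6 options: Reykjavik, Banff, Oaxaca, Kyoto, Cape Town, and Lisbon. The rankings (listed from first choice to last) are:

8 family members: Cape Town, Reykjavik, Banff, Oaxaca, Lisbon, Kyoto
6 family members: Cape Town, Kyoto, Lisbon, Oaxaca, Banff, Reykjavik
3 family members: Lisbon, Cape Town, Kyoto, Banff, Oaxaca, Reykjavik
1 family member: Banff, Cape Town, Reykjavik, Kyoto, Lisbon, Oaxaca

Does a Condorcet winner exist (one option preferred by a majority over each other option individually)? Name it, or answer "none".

Cape Town vs Reykjavik: 18–0 for Cape Town.
Cape Town vs Banff: 17–1 for Cape Town.
Cape Town vs Oaxaca: 18–0 for Cape Town.
Cape Town vs Kyoto: 18–0 for Cape Town.
Cape Town vs Lisbon: 15–3 for Cape Town.
Cape Town beats every other option head-to-head.

Cape Town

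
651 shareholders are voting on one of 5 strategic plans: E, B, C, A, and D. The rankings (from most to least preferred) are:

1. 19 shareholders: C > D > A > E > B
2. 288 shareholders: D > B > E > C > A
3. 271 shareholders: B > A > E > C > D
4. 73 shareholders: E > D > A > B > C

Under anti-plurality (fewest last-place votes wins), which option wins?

Last-place votes: E 0, B 19, C 73, A 288, D 271.
E is ranked last by the fewest voters, so E wins.

E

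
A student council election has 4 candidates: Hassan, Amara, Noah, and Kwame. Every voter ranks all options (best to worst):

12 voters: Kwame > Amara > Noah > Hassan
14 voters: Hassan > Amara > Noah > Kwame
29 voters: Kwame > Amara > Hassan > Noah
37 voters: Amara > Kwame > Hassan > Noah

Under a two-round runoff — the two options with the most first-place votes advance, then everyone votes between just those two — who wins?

Amara

Round 1 first-place votes: Hassan 14, Amara 37, Noah 0, Kwame 41.
Kwame and Amara advance.
Runoff: Kwame is preferred to Amara by 41 voters; Amara by 51.
Amara wins the runoff.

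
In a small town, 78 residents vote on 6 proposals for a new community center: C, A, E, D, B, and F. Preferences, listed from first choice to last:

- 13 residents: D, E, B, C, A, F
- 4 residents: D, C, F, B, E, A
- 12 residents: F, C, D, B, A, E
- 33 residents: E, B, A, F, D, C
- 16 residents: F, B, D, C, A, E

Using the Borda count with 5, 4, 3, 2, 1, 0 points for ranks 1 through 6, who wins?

B

C: 13·2 + 4·4 + 12·4 + 33·0 + 16·2 = 122
A: 13·1 + 4·0 + 12·1 + 33·3 + 16·1 = 140
E: 13·4 + 4·1 + 12·0 + 33·5 + 16·0 = 221
D: 13·5 + 4·5 + 12·3 + 33·1 + 16·3 = 202
B: 13·3 + 4·2 + 12·2 + 33·4 + 16·4 = 267
F: 13·0 + 4·3 + 12·5 + 33·2 + 16·5 = 218
B has the highest Borda score (267).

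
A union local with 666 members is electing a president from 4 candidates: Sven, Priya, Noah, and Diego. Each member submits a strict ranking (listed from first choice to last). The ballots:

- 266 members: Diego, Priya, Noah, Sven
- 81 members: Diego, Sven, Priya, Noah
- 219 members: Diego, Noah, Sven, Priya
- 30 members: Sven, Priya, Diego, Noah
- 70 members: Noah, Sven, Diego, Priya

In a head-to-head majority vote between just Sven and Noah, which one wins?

Voters preferring Sven to Noah: 111; preferring Noah to Sven: 555.
Noah wins the head-to-head.

Noah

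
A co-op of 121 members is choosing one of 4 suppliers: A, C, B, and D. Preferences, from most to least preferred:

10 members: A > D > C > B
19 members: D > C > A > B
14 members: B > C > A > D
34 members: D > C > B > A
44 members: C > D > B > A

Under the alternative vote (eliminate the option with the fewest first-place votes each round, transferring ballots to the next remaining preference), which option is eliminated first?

Round 1: A 10, C 44, B 14, D 53. Eliminate A.

A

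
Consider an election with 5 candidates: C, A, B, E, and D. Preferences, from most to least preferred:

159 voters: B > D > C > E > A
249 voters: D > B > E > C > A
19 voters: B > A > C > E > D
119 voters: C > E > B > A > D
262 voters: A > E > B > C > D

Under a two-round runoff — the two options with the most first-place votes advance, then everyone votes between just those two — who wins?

Round 1 first-place votes: C 119, A 262, B 178, E 0, D 249.
A and D advance.
Runoff: A is preferred to D by 400 voters; D by 408.
D wins the runoff.

D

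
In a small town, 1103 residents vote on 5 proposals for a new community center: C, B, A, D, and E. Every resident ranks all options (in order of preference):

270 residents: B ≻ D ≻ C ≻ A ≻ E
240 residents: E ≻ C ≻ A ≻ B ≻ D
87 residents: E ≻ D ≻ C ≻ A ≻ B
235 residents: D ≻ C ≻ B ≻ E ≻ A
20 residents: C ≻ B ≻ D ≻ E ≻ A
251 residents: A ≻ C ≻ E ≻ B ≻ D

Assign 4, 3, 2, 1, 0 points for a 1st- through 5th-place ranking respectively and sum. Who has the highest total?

C

C: 270·2 + 240·3 + 87·2 + 235·3 + 20·4 + 251·3 = 2972
B: 270·4 + 240·1 + 87·0 + 235·2 + 20·3 + 251·1 = 2101
A: 270·1 + 240·2 + 87·1 + 235·0 + 20·0 + 251·4 = 1841
D: 270·3 + 240·0 + 87·3 + 235·4 + 20·2 + 251·0 = 2051
E: 270·0 + 240·4 + 87·4 + 235·1 + 20·1 + 251·2 = 2065
C has the highest Borda score (2972).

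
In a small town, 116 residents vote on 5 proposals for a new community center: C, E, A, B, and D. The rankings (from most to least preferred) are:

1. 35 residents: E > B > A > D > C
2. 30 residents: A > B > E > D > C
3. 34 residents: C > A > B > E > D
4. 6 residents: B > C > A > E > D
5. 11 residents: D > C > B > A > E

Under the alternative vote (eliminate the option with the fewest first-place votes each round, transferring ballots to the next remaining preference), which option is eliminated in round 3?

A

Round 1: C 34, E 35, A 30, B 6, D 11. Eliminate B.
Round 2: C 40, E 35, A 30, D 11. Eliminate D.
Round 3: C 51, E 35, A 30. Eliminate A.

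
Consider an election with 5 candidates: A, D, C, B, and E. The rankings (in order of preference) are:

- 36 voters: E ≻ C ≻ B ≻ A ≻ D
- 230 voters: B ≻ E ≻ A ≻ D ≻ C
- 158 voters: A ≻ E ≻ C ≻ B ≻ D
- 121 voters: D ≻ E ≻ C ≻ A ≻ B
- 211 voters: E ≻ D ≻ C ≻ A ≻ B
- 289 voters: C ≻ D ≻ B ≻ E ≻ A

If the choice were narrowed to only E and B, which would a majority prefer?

Voters preferring E to B: 526; preferring B to E: 519.
E wins the head-to-head.

E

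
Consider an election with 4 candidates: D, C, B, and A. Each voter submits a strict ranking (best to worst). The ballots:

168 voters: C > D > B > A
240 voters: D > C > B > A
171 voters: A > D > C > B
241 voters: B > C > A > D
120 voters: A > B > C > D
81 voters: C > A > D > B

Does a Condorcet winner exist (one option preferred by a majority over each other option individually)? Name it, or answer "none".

C

C vs D: 610–411 for C.
C vs B: 660–361 for C.
C vs A: 730–291 for C.
C beats every other option head-to-head.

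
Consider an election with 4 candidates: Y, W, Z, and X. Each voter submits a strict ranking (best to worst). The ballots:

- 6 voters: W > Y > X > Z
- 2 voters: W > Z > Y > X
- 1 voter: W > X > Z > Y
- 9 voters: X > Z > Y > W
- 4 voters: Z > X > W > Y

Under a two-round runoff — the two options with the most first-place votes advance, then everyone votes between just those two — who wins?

Round 1 first-place votes: Y 0, W 9, Z 4, X 9.
X and W advance.
Runoff: X is preferred to W by 13 voters; W by 9.
X wins the runoff.

X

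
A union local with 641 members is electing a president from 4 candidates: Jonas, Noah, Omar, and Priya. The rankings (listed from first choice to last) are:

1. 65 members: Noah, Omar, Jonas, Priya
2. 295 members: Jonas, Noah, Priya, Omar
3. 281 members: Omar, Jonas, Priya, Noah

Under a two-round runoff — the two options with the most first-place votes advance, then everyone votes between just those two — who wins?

Omar

Round 1 first-place votes: Jonas 295, Noah 65, Omar 281, Priya 0.
Jonas and Omar advance.
Runoff: Jonas is preferred to Omar by 295 voters; Omar by 346.
Omar wins the runoff.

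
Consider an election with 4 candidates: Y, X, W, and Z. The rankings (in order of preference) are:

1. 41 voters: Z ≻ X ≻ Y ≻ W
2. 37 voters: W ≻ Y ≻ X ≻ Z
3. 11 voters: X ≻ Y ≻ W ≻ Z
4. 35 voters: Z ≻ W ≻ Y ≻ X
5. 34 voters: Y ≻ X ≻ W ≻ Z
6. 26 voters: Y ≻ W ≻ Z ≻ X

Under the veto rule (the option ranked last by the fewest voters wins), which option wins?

Last-place votes: Y 0, X 61, W 41, Z 82.
Y is ranked last by the fewest voters, so Y wins.

Y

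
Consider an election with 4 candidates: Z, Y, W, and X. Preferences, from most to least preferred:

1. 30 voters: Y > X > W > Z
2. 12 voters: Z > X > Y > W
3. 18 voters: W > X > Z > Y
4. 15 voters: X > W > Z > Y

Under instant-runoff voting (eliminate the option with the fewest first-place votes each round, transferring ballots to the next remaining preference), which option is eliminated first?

Z

Round 1: Z 12, Y 30, W 18, X 15. Eliminate Z.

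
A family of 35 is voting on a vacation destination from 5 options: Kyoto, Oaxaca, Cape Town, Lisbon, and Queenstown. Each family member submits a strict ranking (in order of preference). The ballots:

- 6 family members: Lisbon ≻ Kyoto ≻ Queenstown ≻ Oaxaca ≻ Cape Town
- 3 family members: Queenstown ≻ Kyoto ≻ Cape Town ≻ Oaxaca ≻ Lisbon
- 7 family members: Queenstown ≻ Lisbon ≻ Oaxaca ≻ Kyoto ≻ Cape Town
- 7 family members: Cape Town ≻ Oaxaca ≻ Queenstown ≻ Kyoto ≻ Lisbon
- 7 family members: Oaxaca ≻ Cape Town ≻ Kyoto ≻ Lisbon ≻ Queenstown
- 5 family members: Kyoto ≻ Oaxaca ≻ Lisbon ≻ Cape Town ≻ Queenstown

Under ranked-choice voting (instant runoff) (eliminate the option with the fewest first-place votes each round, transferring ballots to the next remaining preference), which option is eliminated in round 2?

Lisbon

Round 1: Kyoto 5, Oaxaca 7, Cape Town 7, Lisbon 6, Queenstown 10. Eliminate Kyoto.
Round 2: Oaxaca 12, Cape Town 7, Lisbon 6, Queenstown 10. Eliminate Lisbon.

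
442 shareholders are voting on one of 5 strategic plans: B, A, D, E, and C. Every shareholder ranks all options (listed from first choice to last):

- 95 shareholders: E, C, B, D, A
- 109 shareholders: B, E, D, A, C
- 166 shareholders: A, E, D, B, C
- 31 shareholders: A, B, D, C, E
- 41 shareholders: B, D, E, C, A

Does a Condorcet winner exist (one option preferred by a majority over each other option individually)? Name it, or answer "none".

E

E vs B: 261–181 for E.
E vs A: 245–197 for E.
E vs D: 370–72 for E.
E vs C: 411–31 for E.
E beats every other option head-to-head.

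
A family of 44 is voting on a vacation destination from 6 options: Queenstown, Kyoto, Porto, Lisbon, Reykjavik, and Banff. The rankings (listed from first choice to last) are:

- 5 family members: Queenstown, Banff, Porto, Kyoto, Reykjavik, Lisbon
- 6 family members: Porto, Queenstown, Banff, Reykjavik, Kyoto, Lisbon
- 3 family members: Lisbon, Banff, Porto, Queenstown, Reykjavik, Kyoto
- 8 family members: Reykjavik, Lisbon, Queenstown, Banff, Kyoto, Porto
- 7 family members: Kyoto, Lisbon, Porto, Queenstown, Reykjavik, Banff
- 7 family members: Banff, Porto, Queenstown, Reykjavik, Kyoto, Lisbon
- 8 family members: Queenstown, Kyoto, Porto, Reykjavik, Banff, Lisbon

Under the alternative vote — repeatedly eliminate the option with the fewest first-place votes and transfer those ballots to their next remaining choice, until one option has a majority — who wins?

Round 1: Queenstown 13, Kyoto 7, Porto 6, Lisbon 3, Reykjavik 8, Banff 7. Eliminate Lisbon.
Round 2: Queenstown 13, Kyoto 7, Porto 6, Reykjavik 8, Banff 10. Eliminate Porto.
Round 3: Queenstown 19, Kyoto 7, Reykjavik 8, Banff 10. Eliminate Kyoto.
Round 4: Queenstown 26, Reykjavik 8, Banff 10. Queenstown has a majority.

Queenstown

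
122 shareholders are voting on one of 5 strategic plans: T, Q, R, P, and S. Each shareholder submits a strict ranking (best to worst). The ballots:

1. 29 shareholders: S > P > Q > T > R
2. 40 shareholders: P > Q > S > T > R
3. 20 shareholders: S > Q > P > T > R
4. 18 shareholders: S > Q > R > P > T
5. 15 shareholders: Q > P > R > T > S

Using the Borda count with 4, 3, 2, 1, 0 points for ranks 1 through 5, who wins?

Q

T: 29·1 + 40·1 + 20·1 + 18·0 + 15·1 = 104
Q: 29·2 + 40·3 + 20·3 + 18·3 + 15·4 = 352
R: 29·0 + 40·0 + 20·0 + 18·2 + 15·2 = 66
P: 29·3 + 40·4 + 20·2 + 18·1 + 15·3 = 350
S: 29·4 + 40·2 + 20·4 + 18·4 + 15·0 = 348
Q has the highest Borda score (352).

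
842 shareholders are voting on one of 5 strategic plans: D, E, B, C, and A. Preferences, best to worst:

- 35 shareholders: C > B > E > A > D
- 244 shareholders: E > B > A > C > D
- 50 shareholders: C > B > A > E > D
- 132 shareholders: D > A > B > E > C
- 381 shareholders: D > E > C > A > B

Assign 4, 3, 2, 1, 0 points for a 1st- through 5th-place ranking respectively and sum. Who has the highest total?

E

D: 35·0 + 244·0 + 50·0 + 132·4 + 381·4 = 2052
E: 35·2 + 244·4 + 50·1 + 132·1 + 381·3 = 2371
B: 35·3 + 244·3 + 50·3 + 132·2 + 381·0 = 1251
C: 35·4 + 244·1 + 50·4 + 132·0 + 381·2 = 1346
A: 35·1 + 244·2 + 50·2 + 132·3 + 381·1 = 1400
E has the highest Borda score (2371).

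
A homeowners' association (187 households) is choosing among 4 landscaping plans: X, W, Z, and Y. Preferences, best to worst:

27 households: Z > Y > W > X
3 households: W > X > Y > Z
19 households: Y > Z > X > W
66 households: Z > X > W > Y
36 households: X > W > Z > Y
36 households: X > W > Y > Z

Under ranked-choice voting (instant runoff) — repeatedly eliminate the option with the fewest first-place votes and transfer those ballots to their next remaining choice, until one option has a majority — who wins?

Round 1: X 72, W 3, Z 93, Y 19. Eliminate W.
Round 2: X 75, Z 93, Y 19. Eliminate Y.
Round 3: X 75, Z 112. Z has a majority.

Z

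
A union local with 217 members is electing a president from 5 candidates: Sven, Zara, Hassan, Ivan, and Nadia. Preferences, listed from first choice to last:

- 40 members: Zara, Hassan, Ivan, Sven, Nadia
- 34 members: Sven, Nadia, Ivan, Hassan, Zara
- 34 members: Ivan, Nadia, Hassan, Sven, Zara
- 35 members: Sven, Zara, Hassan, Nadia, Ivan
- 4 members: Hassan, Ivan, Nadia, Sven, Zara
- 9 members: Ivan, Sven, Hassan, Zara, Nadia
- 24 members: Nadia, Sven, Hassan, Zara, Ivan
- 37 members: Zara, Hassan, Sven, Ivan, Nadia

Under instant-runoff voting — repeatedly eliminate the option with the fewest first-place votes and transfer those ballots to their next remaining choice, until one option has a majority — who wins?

Round 1: Sven 69, Zara 77, Hassan 4, Ivan 43, Nadia 24. Eliminate Hassan.
Round 2: Sven 69, Zara 77, Ivan 47, Nadia 24. Eliminate Nadia.
Round 3: Sven 93, Zara 77, Ivan 47. Eliminate Ivan.
Round 4: Sven 140, Zara 77. Sven has a majority.

Sven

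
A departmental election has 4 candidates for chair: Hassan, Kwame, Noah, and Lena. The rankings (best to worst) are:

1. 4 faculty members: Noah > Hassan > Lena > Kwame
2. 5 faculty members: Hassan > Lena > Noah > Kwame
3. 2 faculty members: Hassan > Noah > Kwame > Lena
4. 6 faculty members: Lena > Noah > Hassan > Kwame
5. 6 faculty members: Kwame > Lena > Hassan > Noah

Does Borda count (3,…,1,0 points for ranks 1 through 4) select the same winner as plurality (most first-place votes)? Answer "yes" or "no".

Borda — scores: Hassan 41, Kwame 20, Noah 33, Lena 44. Winner: Lena.
Plurality — first-place votes: Hassan 7, Kwame 6, Noah 4, Lena 6. Winner: Hassan.
The two methods disagree.

no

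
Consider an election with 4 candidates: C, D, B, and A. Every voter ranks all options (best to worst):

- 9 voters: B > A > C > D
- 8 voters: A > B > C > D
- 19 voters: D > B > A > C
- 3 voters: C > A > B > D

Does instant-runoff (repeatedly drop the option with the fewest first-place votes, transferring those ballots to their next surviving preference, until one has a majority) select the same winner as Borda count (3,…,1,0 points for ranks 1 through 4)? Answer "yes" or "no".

no

Instant-runoff — R1 C 3, D 19, B 9, A 8 (C out); R2 D 19, B 9, A 11 (B out); R3 D 19, A 20 (A winner). Winner: A.
Borda — scores: C 26, D 57, B 84, A 67. Winner: B.
The two methods disagree.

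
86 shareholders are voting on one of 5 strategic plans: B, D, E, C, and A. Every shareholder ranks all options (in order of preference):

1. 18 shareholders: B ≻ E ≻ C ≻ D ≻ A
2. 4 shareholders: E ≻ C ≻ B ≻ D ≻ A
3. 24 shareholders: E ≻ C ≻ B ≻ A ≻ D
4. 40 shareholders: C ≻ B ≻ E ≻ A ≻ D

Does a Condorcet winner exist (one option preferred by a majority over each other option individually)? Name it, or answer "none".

Checking pairwise contests:
C beats B 68–18.
B beats D 86–0.
B beats E 58–28.
E beats C 46–40.
B beats A 86–0.
Every option loses at least one head-to-head, so there is no Condorcet winner.

none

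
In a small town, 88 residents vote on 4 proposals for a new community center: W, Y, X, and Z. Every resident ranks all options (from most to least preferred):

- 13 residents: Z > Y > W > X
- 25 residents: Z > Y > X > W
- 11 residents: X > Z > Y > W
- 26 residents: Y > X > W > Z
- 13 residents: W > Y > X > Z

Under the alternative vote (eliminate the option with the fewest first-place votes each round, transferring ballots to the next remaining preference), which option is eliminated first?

Round 1: W 13, Y 26, X 11, Z 38. Eliminate X.

X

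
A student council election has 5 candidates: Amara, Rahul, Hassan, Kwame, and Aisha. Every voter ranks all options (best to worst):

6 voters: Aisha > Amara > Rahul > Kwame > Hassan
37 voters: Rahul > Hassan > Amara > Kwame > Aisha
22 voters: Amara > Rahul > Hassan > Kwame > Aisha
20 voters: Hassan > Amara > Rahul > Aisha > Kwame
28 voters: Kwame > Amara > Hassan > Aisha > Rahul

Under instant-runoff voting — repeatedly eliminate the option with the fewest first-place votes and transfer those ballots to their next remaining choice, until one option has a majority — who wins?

Round 1: Amara 22, Rahul 37, Hassan 20, Kwame 28, Aisha 6. Eliminate Aisha.
Round 2: Amara 28, Rahul 37, Hassan 20, Kwame 28. Eliminate Hassan.
Round 3: Amara 48, Rahul 37, Kwame 28. Eliminate Kwame.
Round 4: Amara 76, Rahul 37. Amara has a majority.

Amara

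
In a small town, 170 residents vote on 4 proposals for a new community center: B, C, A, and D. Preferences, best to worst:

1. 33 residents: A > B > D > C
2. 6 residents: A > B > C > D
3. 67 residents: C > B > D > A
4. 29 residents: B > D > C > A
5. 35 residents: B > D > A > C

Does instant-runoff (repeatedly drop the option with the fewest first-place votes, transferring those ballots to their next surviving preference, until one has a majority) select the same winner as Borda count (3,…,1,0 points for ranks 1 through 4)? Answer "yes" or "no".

Instant-runoff — R1 B 64, C 67, A 39, D 0 (D out); R2 B 64, C 67, A 39 (A out); R3 B 103, C 67 (B winner). Winner: B.
Borda — scores: B 404, C 236, A 152, D 228. Winner: B.
The two methods agree.

yes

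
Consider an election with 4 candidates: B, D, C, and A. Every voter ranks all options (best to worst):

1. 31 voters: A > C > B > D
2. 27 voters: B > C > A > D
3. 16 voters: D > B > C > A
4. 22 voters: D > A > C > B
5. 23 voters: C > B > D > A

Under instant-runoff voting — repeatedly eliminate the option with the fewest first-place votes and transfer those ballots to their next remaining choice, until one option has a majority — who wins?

B

Round 1: B 27, D 38, C 23, A 31. Eliminate C.
Round 2: B 50, D 38, A 31. Eliminate A.
Round 3: B 81, D 38. B has a majority.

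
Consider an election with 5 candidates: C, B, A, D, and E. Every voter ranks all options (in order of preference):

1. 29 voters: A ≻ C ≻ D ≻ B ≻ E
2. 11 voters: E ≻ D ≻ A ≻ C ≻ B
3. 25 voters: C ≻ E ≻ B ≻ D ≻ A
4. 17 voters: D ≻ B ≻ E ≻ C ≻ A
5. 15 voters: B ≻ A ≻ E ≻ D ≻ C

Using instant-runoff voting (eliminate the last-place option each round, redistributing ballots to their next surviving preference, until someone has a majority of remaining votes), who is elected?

Round 1: C 25, B 15, A 29, D 17, E 11. Eliminate E.
Round 2: C 25, B 15, A 29, D 28. Eliminate B.
Round 3: C 25, A 44, D 28. Eliminate C.
Round 4: A 44, D 53. D has a majority.

D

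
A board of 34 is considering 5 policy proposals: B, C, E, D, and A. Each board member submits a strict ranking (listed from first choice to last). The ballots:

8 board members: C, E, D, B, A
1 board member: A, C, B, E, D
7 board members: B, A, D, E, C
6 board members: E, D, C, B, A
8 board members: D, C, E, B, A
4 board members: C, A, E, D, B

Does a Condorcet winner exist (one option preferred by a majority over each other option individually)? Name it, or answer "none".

none

Checking pairwise contests:
C beats B 27–7.
D beats C 21–13.
C beats E 21–13.
E beats D 19–15.
B beats A 29–5.
Every option loses at least one head-to-head, so there is no Condorcet winner.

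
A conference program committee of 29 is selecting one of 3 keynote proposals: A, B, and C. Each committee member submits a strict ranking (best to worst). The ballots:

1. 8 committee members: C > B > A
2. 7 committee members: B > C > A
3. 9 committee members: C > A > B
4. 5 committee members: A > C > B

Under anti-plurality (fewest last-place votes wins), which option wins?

Last-place votes: A 15, B 14, C 0.
C is ranked last by the fewest voters, so C wins.

C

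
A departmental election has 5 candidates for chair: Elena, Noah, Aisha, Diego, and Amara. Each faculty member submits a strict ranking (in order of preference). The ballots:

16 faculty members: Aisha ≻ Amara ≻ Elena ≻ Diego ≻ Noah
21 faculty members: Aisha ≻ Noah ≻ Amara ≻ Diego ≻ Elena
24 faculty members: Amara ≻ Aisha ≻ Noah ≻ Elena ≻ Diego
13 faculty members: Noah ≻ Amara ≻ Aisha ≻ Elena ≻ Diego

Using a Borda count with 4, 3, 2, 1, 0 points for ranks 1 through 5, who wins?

Aisha

Elena: 16·2 + 21·0 + 24·1 + 13·1 = 69
Noah: 16·0 + 21·3 + 24·2 + 13·4 = 163
Aisha: 16·4 + 21·4 + 24·3 + 13·2 = 246
Diego: 16·1 + 21·1 + 24·0 + 13·0 = 37
Amara: 16·3 + 21·2 + 24·4 + 13·3 = 225
Aisha has the highest Borda score (246).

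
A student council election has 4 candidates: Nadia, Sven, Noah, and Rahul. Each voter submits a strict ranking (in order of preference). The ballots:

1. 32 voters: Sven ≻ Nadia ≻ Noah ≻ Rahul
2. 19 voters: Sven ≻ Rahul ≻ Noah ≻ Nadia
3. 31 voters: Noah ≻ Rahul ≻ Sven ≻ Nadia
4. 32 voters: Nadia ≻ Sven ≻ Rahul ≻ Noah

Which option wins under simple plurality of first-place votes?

First-place votes: Nadia 32, Sven 51, Noah 31, Rahul 0.
Sven has the most first-place votes.

Sven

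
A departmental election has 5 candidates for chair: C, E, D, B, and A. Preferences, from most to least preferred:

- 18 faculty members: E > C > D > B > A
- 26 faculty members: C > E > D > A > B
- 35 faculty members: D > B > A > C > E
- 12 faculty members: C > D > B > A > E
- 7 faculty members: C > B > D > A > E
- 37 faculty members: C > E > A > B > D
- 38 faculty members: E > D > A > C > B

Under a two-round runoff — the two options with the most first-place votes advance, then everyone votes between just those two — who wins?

Round 1 first-place votes: C 82, E 56, D 35, B 0, A 0.
C and E advance.
Runoff: C is preferred to E by 117 voters; E by 56.
C wins the runoff.

C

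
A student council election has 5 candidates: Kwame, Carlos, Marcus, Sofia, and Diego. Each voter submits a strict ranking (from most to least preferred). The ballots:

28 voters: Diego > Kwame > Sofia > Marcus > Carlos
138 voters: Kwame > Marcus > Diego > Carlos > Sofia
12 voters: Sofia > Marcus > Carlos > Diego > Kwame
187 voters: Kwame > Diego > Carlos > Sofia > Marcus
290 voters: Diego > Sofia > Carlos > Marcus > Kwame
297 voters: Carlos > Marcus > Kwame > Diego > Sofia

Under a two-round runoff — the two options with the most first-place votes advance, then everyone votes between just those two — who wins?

Kwame

Round 1 first-place votes: Kwame 325, Carlos 297, Marcus 0, Sofia 12, Diego 318.
Kwame and Diego advance.
Runoff: Kwame is preferred to Diego by 622 voters; Diego by 330.
Kwame wins the runoff.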